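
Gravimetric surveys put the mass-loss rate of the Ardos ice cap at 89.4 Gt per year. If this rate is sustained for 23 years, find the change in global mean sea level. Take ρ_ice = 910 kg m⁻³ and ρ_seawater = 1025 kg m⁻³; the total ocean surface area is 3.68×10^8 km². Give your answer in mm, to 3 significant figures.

≈ 5.45 mm

Total mass lost = 89.4 Gt/yr × 23 yr = 2056 Gt = 2.056×10^15 kg.
ρ_w = 1025 kg m⁻³, so water volume = 2.056×10^15 / 1025 = 2.006×10^12 m³.
Δh = 2.006×10^12 / 3.68×10^14 = 5.45×10^-3 m = 5.45 mm.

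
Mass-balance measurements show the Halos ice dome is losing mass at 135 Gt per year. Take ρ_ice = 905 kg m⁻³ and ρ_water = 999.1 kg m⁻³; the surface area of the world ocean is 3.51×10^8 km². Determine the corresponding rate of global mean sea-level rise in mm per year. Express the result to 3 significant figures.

ρ_w = 999.1 kg m⁻³. Annual water volume added = 135 Gt / ρ_w = 1.350×10^14 kg / 999.1 kg m⁻³ = 1.351×10^11 m³.
Δh per year = 1.351×10^11 / 3.51×10^14 = 3.85×10^-4 m = 0.385 mm.

≈ 0.385 mm/yr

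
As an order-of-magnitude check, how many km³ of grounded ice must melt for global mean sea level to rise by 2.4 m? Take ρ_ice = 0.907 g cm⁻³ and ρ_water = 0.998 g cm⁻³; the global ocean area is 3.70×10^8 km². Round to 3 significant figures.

≈ 9.77×10^5 km³

Required water volume = Δh × A = 2.4 m × 3.70×10^14 m² = 8.880×10^14 m³ = 8.880×10^5 km³.
Ice volume = water volume × ρ_w/ρ_ice = 8.880×10^5 × 998/907 = 9.77×10^5 km³.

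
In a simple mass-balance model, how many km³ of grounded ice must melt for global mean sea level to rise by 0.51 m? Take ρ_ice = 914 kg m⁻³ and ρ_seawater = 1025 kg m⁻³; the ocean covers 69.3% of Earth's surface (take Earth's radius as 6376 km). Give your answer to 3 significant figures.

Required water volume = Δh × A = 0.51 m × 3.54×10^14 m² = 1.806×10^14 m³ = 1.806×10^5 km³.
Ice volume = water volume × ρ_w/ρ_ice = 1.806×10^5 × 1025/914 = 2.02×10^5 km³.

≈ 2.02×10^5 km³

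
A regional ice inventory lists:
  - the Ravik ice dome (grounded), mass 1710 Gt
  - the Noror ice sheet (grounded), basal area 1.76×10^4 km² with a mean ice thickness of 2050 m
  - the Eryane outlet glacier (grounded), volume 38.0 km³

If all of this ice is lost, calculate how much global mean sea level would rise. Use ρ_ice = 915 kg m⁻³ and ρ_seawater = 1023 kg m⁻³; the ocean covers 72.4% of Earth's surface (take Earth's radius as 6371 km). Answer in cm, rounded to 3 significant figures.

≈ 9.20 cm

Ravik: 1710 Gt = 1.710×10^15 kg; dividing by ρ_w = 1023 kg m⁻³ gives 1.672×10^12 m³ of water.
Noror: ice volume = 1.76×10^4 km² × 2050 m = 3.608×10^4 km³; 3.608×10^4 × (915/1023) = 3.227×10^4 km³ of water.
Eryane: 38.0 km³ × (915/1023) = 33.99 km³ of water.
Total added water ≈ 3.398×10^13 m³ over 3.69×10^14 m² → Δh = 0.0920 m = 9.20 cm.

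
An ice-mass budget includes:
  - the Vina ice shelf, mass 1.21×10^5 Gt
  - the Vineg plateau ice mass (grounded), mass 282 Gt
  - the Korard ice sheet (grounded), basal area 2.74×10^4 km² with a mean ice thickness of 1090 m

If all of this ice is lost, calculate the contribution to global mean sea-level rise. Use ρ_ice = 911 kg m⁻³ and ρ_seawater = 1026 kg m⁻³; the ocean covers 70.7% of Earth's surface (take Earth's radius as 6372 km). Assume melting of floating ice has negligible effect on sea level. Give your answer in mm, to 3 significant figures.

≈ 74.3 mm

The Vina ice shelf is floating and already displaces its own weight of water, so its melt adds essentially nothing to sea level.
Vineg: 282 Gt = 2.820×10^14 kg; dividing by ρ_w = 1026 kg m⁻³ gives 2.749×10^11 m³ of water.
Korard: ice volume = 2.74×10^4 km² × 1090 m = 2.987×10^4 km³; 2.987×10^4 × (911/1026) = 2.652×10^4 km³ of water.
Total added water ≈ 2.679×10^13 m³ over 3.61×10^14 m² → Δh = 0.0743 m = 74.3 mm.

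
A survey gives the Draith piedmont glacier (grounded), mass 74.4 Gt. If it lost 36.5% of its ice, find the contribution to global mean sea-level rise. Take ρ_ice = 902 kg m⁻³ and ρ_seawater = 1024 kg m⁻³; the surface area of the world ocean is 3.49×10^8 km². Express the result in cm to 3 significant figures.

Draith: 0.365 × 74.4 Gt = 2.716×10^13 kg; dividing by ρ_w = 1024 kg m⁻³ gives 2.652×10^10 m³ of water.
Spread over 3.49×10^14 m² of ocean, Δh = 2.652×10^10 / 3.49×10^14 = 7.60×10^-5 m = 7.60×10^-3 cm.

≈ 7.60×10^-3 cm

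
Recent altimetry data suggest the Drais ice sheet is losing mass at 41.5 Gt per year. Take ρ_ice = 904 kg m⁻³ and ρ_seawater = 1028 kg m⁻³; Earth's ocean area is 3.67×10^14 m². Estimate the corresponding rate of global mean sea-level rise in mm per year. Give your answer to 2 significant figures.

ρ_w = 1028 kg m⁻³. Annual water volume added = 41.5 Gt / ρ_w = 4.150×10^13 kg / 1028 kg m⁻³ = 4.037×10^10 m³.
Δh per year = 4.037×10^10 / 3.67×10^14 = 1.10×10^-4 m = 0.11 mm.

≈ 0.11 mm/yr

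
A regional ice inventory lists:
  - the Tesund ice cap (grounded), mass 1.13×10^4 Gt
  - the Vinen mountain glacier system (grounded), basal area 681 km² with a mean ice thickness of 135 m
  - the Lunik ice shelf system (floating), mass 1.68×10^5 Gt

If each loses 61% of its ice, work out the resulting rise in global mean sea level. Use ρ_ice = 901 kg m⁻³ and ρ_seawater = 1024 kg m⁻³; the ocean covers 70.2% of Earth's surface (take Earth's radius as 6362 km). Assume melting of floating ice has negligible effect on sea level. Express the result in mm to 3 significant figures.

Tesund: 0.61 × 1.13×10^4 Gt = 6.893×10^15 kg; dividing by ρ_w = 1024 kg m⁻³ gives 6.731×10^12 m³ of water.
Vinen: ice volume = 681 km² × 135 m = 91.94 km³; 0.61 × 91.94 × (901/1024) = 49.34 km³ of water.
The Lunik ice shelf system is floating and already displaces its own weight of water, so its melt adds essentially nothing to sea level.
Total added water ≈ 6.781×10^12 m³ over 3.57×10^14 m² → Δh = 0.0190 m = 19.0 mm.

≈ 19.0 mm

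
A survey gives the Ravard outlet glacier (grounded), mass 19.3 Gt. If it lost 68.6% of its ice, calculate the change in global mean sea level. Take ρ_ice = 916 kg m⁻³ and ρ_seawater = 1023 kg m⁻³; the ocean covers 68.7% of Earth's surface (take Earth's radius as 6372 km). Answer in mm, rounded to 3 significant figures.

Ravard: 0.686 × 19.3 Gt = 1.324×10^13 kg; dividing by ρ_w = 1023 kg m⁻³ gives 1.294×10^10 m³ of water.
Spread over 3.51×10^14 m² of ocean, Δh = 1.294×10^10 / 3.51×10^14 = 3.69×10^-5 m = 0.0369 mm.

≈ 0.0369 mm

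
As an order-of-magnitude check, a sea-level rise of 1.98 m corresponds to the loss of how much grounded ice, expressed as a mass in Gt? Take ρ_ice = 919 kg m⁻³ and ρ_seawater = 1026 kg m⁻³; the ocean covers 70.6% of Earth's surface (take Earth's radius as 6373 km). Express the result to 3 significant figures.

≈ 7.32×10^5 Gt

Required water volume = Δh × A = 1.98 m × 3.60×10^14 m² = 7.135×10^14 m³.
ρ_w = 1026 kg m⁻³, so the mass of water = 7.135×10^14 m³ × 1026 kg m⁻³ = 7.320×10^17 kg = 7.32×10^5 Gt (and the same mass of ice, by conservation).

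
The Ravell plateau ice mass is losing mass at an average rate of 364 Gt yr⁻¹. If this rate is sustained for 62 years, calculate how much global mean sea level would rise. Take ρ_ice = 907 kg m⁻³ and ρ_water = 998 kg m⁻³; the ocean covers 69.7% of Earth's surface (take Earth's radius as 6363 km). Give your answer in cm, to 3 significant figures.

≈ 6.38 cm

Total mass lost = 364 Gt/yr × 62 yr = 2.257×10^4 Gt = 2.257×10^16 kg.
ρ_w = 998 kg m⁻³, so water volume = 2.257×10^16 / 998 = 2.261×10^13 m³.
Δh = 2.261×10^13 / 3.55×10^14 = 0.0638 m = 6.38 cm.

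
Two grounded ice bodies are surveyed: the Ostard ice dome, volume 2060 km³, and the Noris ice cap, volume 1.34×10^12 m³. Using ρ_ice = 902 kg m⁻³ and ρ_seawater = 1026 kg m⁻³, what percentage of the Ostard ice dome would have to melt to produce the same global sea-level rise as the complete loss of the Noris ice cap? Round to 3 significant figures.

Equal sea-level rise means equal mass of meltwater, i.e. equal mass of ice lost.
Ice mass of Noris: 1.209×10^15 kg; ice mass of Ostard: 1.858×10^15 kg.
Fraction required = 1.209×10^15 / 1.858×10^15 = 0.650 → 65.0 %.

≈ 65.0 %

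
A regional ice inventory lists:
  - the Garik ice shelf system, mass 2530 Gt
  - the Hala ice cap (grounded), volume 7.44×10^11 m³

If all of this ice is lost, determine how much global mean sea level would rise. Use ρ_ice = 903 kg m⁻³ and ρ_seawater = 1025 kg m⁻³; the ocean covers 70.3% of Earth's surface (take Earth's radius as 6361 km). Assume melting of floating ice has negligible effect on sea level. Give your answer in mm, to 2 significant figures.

≈ 1.8 mm

The Garik ice shelf system is floating and already displaces its own weight of water, so its melt adds essentially nothing to sea level.
Hala: 7.44×10^11 m³ × (903/1025) = 6.554×10^11 m³ of water.
Total added water ≈ 6.554×10^11 m³ over 3.57×10^14 m² → Δh = 1.83×10^-3 m = 1.8 mm.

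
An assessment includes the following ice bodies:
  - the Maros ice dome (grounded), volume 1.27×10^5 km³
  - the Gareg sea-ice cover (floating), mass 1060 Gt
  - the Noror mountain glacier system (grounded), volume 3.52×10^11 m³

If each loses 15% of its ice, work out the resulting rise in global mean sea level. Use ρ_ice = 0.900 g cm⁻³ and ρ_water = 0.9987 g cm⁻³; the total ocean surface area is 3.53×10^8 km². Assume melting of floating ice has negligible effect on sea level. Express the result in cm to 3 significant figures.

≈ 4.88 cm

Maros: 0.15 × 1.27×10^5 km³ × (900/998.7) = 1.717×10^4 km³ of water.
The Gareg sea-ice cover is floating and already displaces its own weight of water, so its melt adds essentially nothing to sea level.
Noror: 0.15 × 3.52×10^11 m³ × (900/998.7) = 4.758×10^10 m³ of water.
Total added water ≈ 1.721×10^13 m³ over 3.53×10^14 m² → Δh = 0.0488 m = 4.88 cm.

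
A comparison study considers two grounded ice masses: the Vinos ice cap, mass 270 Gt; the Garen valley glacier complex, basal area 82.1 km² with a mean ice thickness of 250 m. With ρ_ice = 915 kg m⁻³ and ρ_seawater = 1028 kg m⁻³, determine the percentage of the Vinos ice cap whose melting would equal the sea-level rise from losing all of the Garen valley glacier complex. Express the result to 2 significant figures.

≈ 7.0 %

Equal sea-level rise means equal mass of meltwater, i.e. equal mass of ice lost.
Ice mass of Garen: 1.878×10^13 kg; ice mass of Vinos: 2.700×10^14 kg.
Fraction required = 1.878×10^13 / 2.700×10^14 = 0.0696 → 7.0 %.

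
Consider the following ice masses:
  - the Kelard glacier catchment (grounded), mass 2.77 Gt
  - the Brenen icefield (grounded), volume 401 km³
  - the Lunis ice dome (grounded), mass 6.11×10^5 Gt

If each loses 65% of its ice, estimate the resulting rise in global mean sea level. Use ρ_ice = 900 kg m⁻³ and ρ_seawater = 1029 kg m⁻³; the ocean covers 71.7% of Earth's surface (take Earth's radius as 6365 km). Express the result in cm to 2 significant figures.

≈ 110 cm

Kelard: 0.65 × 2.77 Gt = 1.800×10^12 kg; dividing by ρ_w = 1029 kg m⁻³ gives 1.750×10^9 m³ of water.
Brenen: 0.65 × 401 km³ × (900/1029) = 228.0 km³ of water.
Lunis: 0.65 × 6.11×10^5 Gt = 3.972×10^17 kg; dividing by ρ_w = 1029 kg m⁻³ gives 3.860×10^14 m³ of water.
Total added water ≈ 3.862×10^14 m³ over 3.65×10^14 m² → Δh = 1.06 m = 110 cm.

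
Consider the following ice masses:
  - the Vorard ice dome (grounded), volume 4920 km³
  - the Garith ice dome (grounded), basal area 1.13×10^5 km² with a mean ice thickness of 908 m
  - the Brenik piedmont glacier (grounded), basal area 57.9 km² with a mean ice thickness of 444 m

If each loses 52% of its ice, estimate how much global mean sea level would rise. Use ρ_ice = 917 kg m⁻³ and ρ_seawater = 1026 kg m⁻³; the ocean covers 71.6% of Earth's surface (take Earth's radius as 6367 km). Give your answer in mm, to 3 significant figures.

Vorard: 0.52 × 4920 km³ × (917/1026) = 2287 km³ of water.
Garith: ice volume = 1.13×10^5 km² × 908 m = 1.026×10^5 km³; 0.52 × 1.026×10^5 × (917/1026) = 4.769×10^4 km³ of water.
Brenik: ice volume = 57.9 km² × 444 m = 25.71 km³; 0.52 × 25.71 × (917/1026) = 11.95 km³ of water.
Total added water ≈ 4.998×10^13 m³ over 3.65×10^14 m² → Δh = 0.137 m = 137 mm.

≈ 137 mm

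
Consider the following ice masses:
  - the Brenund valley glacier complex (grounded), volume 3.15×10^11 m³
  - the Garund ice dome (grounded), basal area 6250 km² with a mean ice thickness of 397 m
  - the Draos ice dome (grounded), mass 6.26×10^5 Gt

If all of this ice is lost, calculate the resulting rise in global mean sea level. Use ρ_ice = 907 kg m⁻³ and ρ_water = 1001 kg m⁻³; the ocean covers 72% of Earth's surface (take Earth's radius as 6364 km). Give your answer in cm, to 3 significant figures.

Brenund: 3.15×10^11 m³ × (907/1001) = 2.854×10^11 m³ of water.
Garund: ice volume = 6250 km² × 397 m = 2481 km³; 2481 × (907/1001) = 2248 km³ of water.
Draos: 6.26×10^5 Gt = 6.260×10^17 kg; dividing by ρ_w = 1001 kg m⁻³ gives 6.254×10^14 m³ of water.
Total added water ≈ 6.279×10^14 m³ over 3.66×10^14 m² → Δh = 1.71 m = 171 cm.

≈ 171 cm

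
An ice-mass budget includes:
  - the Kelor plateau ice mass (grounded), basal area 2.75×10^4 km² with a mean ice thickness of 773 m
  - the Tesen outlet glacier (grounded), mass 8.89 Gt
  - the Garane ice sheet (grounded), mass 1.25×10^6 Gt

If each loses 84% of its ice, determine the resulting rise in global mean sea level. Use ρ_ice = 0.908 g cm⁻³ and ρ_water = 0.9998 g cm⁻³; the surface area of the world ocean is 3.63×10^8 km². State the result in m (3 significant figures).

≈ 2.94 m

Kelor: ice volume = 2.75×10^4 km² × 773 m = 2.126×10^4 km³; 0.84 × 2.126×10^4 × (908/999.8) = 1.622×10^4 km³ of water.
Tesen: 0.84 × 8.89 Gt = 7.468×10^12 kg; dividing by ρ_w = 0.9998 g cm⁻³ = 999.8 kg m⁻³ gives 7.469×10^9 m³ of water.
Garane: 0.84 × 1.25×10^6 Gt = 1.050×10^18 kg; dividing by ρ_w = 999.8 kg m⁻³ gives 1.050×10^15 m³ of water.
Total added water ≈ 1.066×10^15 m³ over 3.63×10^14 m² → Δh = 2.94 m.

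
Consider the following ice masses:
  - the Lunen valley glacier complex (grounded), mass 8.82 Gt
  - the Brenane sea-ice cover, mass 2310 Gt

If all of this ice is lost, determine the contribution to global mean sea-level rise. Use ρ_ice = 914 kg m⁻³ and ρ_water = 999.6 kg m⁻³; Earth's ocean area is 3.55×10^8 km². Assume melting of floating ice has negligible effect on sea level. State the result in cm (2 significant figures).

Lunen: 8.82 Gt = 8.820×10^12 kg; dividing by ρ_w = 999.6 kg m⁻³ gives 8.824×10^9 m³ of water.
The Brenane sea-ice cover is floating and already displaces its own weight of water, so its melt adds essentially nothing to sea level.
Total added water ≈ 8.824×10^9 m³ over 3.55×10^14 m² → Δh = 2.49×10^-5 m = 2.5×10^-3 cm.

≈ 2.5×10^-3 cm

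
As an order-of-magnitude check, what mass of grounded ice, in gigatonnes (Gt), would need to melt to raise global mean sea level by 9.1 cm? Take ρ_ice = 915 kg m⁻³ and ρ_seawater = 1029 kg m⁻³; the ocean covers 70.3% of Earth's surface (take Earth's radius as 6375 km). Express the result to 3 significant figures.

≈ 3.36×10^4 Gt

Required water volume = Δh × A = 0.091 m × 3.59×10^14 m² = 3.267×10^13 m³.
ρ_w = 1029 kg m⁻³, so the mass of water = 3.267×10^13 m³ × 1029 kg m⁻³ = 3.362×10^16 kg = 3.36×10^4 Gt (and the same mass of ice, by conservation).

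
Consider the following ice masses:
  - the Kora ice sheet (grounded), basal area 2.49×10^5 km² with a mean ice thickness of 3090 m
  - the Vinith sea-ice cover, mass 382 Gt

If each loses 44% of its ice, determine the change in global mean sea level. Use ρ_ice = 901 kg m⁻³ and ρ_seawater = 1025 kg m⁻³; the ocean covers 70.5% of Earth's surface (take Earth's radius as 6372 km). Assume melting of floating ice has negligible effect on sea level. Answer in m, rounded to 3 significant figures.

≈ 0.827 m

Kora: ice volume = 2.49×10^5 km² × 3090 m = 7.694×10^5 km³; 0.44 × 7.694×10^5 × (901/1025) = 2.976×10^5 km³ of water.
The Vinith sea-ice cover is floating and already displaces its own weight of water, so its melt adds essentially nothing to sea level.
Total added water ≈ 2.976×10^14 m³ over 3.60×10^14 m² → Δh = 0.827 m.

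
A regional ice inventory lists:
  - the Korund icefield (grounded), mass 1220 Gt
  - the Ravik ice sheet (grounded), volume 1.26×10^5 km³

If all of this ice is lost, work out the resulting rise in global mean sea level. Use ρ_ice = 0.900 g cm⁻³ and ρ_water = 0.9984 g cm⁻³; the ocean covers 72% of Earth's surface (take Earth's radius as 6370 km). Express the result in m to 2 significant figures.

Korund: 1220 Gt = 1.220×10^15 kg; dividing by ρ_w = 0.9984 g cm⁻³ = 998.4 kg m⁻³ gives 1.222×10^12 m³ of water.
Ravik: 1.26×10^5 km³ × (900/998.4) = 1.136×10^5 km³ of water.
Total added water ≈ 1.148×10^14 m³ over 3.67×10^14 m² → Δh = 0.313 m.

≈ 0.31 m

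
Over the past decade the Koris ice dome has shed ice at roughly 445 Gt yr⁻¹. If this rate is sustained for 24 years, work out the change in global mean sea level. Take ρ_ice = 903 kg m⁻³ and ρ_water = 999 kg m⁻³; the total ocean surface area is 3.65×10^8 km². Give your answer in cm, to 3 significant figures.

≈ 2.93 cm

Total mass lost = 445 Gt/yr × 24 yr = 1.068×10^4 Gt = 1.068×10^16 kg.
ρ_w = 999 kg m⁻³, so water volume = 1.068×10^16 / 999 = 1.069×10^13 m³.
Δh = 1.069×10^13 / 3.65×10^14 = 0.0293 m = 2.93 cm.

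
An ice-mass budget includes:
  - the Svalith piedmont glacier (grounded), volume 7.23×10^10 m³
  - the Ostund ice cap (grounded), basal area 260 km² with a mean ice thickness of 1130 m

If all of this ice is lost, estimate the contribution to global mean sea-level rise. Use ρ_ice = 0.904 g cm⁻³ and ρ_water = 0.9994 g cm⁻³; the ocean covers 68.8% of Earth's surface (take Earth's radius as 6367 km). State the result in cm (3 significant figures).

≈ 0.0945 cm

Svalith: 7.23×10^10 m³ × (904/999.4) = 6.540×10^10 m³ of water.
Ostund: ice volume = 260 km² × 1130 m = 293.8 km³; 293.8 × (904/999.4) = 265.8 km³ of water.
Total added water ≈ 3.312×10^11 m³ over 3.50×10^14 m² → Δh = 9.45×10^-4 m = 0.0945 cm.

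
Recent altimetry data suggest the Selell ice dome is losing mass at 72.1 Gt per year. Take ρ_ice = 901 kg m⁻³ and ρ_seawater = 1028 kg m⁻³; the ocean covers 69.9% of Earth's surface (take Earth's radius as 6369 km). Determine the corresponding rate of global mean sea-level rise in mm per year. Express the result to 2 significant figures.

ρ_w = 1028 kg m⁻³. Annual water volume added = 72.1 Gt / ρ_w = 7.210×10^13 kg / 1028 kg m⁻³ = 7.014×10^10 m³.
Δh per year = 7.014×10^10 / 3.56×10^14 = 1.97×10^-4 m = 0.20 mm.

≈ 0.20 mm/yr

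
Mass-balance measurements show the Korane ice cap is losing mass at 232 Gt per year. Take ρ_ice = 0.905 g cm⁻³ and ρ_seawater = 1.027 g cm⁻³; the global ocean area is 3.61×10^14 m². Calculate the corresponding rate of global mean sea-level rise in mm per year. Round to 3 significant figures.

≈ 0.626 mm/yr

ρ_w = 1.027 g cm⁻³ = 1027 kg m⁻³. Annual water volume added = 232 Gt / ρ_w = 2.320×10^14 kg / 1027 kg m⁻³ = 2.259×10^11 m³.
Δh per year = 2.259×10^11 / 3.61×10^14 = 6.26×10^-4 m = 0.626 mm.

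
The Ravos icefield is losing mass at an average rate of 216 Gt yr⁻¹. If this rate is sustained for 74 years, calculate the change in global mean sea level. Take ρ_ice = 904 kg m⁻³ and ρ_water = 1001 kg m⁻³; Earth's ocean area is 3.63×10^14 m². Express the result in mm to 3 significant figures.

Total mass lost = 216 Gt/yr × 74 yr = 1.598×10^4 Gt = 1.598×10^16 kg.
ρ_w = 1001 kg m⁻³, so water volume = 1.598×10^16 / 1001 = 1.597×10^13 m³.
Δh = 1.597×10^13 / 3.63×10^14 = 0.0440 m = 44.0 mm.

≈ 44.0 mm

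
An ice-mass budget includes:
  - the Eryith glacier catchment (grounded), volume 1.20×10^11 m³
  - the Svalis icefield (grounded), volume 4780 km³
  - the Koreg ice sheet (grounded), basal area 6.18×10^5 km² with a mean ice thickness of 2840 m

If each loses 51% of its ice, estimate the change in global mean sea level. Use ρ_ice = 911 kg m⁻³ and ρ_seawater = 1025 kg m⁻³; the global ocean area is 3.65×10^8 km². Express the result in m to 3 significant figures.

Eryith: 0.51 × 1.20×10^11 m³ × (911/1025) = 5.439×10^10 m³ of water.
Svalis: 0.51 × 4780 km³ × (911/1025) = 2167 km³ of water.
Koreg: ice volume = 6.18×10^5 km² × 2840 m = 1.755×10^6 km³; 0.51 × 1.755×10^6 × (911/1025) = 7.956×10^5 km³ of water.
Total added water ≈ 7.978×10^14 m³ over 3.65×10^14 m² → Δh = 2.19 m.

≈ 2.19 m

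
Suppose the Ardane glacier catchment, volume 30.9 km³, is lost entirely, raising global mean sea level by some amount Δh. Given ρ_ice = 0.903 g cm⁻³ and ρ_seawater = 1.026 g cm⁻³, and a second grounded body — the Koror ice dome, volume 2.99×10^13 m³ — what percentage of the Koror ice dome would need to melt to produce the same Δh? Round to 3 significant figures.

≈ 0.103 %

Equal sea-level rise means equal mass of meltwater, i.e. equal mass of ice lost.
Ice mass of Ardane: 2.790×10^13 kg; ice mass of Koror: 2.700×10^16 kg.
Fraction required = 2.790×10^13 / 2.700×10^16 = 1.03×10^-3 → 0.103 %.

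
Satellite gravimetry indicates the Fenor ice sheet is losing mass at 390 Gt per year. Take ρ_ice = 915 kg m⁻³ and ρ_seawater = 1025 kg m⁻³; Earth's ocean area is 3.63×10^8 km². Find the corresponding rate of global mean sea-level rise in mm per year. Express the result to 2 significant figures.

ρ_w = 1025 kg m⁻³. Annual water volume added = 390 Gt / ρ_w = 3.900×10^14 kg / 1025 kg m⁻³ = 3.805×10^11 m³.
Δh per year = 3.805×10^11 / 3.63×10^14 = 1.05×10^-3 m = 1.0 mm.

≈ 1.0 mm/yr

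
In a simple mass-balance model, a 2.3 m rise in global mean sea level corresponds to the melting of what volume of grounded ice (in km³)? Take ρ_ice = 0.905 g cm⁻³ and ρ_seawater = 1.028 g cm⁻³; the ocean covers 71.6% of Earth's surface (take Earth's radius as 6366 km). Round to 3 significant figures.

≈ 9.53×10^5 km³

Required water volume = Δh × A = 2.3 m × 3.65×10^14 m² = 8.387×10^14 m³ = 8.387×10^5 km³.
Ice volume = water volume × ρ_w/ρ_ice = 8.387×10^5 × 1028/905 = 9.53×10^5 km³.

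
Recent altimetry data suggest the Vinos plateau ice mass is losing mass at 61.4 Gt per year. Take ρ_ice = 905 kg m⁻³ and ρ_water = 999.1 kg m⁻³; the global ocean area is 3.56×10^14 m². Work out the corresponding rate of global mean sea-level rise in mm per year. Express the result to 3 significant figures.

ρ_w = 999.1 kg m⁻³. Annual water volume added = 61.4 Gt / ρ_w = 6.140×10^13 kg / 999.1 kg m⁻³ = 6.146×10^10 m³.
Δh per year = 6.146×10^10 / 3.56×10^14 = 1.73×10^-4 m = 0.173 mm.

≈ 0.173 mm/yr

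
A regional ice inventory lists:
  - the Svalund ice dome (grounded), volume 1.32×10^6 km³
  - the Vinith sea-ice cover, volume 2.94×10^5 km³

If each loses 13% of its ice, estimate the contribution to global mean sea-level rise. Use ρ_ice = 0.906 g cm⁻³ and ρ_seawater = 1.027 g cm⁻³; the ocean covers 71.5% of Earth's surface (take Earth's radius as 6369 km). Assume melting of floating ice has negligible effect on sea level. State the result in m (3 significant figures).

Svalund: 0.13 × 1.32×10^6 km³ × (906/1027) = 1.514×10^5 km³ of water.
The Vinith sea-ice cover is floating and already displaces its own weight of water, so its melt adds essentially nothing to sea level.
Total added water ≈ 1.514×10^14 m³ over 3.64×10^14 m² → Δh = 0.415 m.

≈ 0.415 m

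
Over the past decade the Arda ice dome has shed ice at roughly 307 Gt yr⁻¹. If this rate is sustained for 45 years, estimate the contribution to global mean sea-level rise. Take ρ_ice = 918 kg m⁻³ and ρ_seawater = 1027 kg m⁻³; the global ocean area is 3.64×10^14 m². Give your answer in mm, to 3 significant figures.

Total mass lost = 307 Gt/yr × 45 yr = 1.382×10^4 Gt = 1.382×10^16 kg.
ρ_w = 1027 kg m⁻³, so water volume = 1.382×10^16 / 1027 = 1.345×10^13 m³.
Δh = 1.345×10^13 / 3.64×10^14 = 0.0370 m = 37.0 mm.

≈ 37.0 mm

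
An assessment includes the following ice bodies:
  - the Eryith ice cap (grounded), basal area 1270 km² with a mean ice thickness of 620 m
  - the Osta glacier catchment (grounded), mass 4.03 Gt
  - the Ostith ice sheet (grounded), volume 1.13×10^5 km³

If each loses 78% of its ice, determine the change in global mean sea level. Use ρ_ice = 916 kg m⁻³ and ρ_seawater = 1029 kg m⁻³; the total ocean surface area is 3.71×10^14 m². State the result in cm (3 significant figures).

Eryith: ice volume = 1270 km² × 620 m = 787.4 km³; 0.78 × 787.4 × (916/1029) = 546.7 km³ of water.
Osta: 0.78 × 4.03 Gt = 3.143×10^12 kg; dividing by ρ_w = 1029 kg m⁻³ gives 3.055×10^9 m³ of water.
Ostith: 0.78 × 1.13×10^5 km³ × (916/1029) = 7.846×10^4 km³ of water.
Total added water ≈ 7.901×10^13 m³ over 3.71×10^14 m² → Δh = 0.213 m = 21.3 cm.

≈ 21.3 cm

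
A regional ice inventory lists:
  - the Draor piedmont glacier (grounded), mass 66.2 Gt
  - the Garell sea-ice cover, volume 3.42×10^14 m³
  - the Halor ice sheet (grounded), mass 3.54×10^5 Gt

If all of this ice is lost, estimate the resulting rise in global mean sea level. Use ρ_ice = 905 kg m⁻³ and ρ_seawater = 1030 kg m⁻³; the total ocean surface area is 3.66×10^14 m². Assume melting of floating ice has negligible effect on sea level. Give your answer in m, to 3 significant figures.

≈ 0.939 m

Draor: 66.2 Gt = 6.620×10^13 kg; dividing by ρ_w = 1030 kg m⁻³ gives 6.427×10^10 m³ of water.
The Garell sea-ice cover is floating and already displaces its own weight of water, so its melt adds essentially nothing to sea level.
Halor: 3.54×10^5 Gt = 3.540×10^17 kg; dividing by ρ_w = 1030 kg m⁻³ gives 3.437×10^14 m³ of water.
Total added water ≈ 3.438×10^14 m³ over 3.66×10^14 m² → Δh = 0.939 m.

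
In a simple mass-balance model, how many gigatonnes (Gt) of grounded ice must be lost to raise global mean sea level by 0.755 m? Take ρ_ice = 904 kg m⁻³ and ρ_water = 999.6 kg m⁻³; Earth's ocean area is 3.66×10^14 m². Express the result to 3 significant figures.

≈ 2.76×10^5 Gt

Required water volume = Δh × A = 0.755 m × 3.66×10^14 m² = 2.763×10^14 m³.
ρ_w = 999.6 kg m⁻³, so the mass of water = 2.763×10^14 m³ × 999.6 kg m⁻³ = 2.762×10^17 kg = 2.76×10^5 Gt (and the same mass of ice, by conservation).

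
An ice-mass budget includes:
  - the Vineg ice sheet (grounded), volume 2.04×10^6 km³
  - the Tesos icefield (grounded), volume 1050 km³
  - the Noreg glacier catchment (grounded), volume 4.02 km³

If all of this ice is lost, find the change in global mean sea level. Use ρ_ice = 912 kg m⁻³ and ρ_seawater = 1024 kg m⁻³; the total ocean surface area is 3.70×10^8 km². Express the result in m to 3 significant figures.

Vineg: 2.04×10^6 km³ × (912/1024) = 1.817×10^6 km³ of water.
Tesos: 1050 km³ × (912/1024) = 935.2 km³ of water.
Noreg: 4.02 km³ × (912/1024) = 3.580 km³ of water.
Total added water ≈ 1.818×10^15 m³ over 3.70×10^14 m² → Δh = 4.91 m.

≈ 4.91 m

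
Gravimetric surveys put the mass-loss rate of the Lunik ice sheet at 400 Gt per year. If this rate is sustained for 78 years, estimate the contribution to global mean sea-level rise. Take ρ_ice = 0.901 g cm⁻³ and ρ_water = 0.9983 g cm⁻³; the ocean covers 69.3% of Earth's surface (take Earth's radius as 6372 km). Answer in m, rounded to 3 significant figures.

Total mass lost = 400 Gt/yr × 78 yr = 3.120×10^4 Gt = 3.120×10^16 kg.
ρ_w = 0.9983 g cm⁻³ = 998.3 kg m⁻³, so water volume = 3.120×10^16 / 998.3 = 3.125×10^13 m³.
Δh = 3.125×10^13 / 3.54×10^14 = 0.0884 m.

≈ 0.0884 m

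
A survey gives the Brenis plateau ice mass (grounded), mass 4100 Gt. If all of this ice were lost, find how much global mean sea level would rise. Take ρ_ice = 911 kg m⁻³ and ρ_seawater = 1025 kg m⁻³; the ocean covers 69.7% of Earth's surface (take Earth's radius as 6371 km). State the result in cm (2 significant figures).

≈ 1.1 cm

Brenis: 4100 Gt = 4.100×10^15 kg; dividing by ρ_w = 1025 kg m⁻³ gives 4.000×10^12 m³ of water.
Spread over 3.56×10^14 m² of ocean, Δh = 4.000×10^12 / 3.56×10^14 = 0.0113 m = 1.1 cm.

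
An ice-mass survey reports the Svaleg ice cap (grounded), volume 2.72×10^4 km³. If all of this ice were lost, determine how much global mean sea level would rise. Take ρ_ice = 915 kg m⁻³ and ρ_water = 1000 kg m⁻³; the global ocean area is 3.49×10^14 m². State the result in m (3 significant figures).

Svaleg: 2.72×10^4 km³ × (915/1000) = 2.489×10^4 km³ of water.
Spread over 3.49×10^14 m² of ocean, Δh = 2.489×10^13 / 3.49×10^14 = 0.0713 m.

≈ 0.0713 m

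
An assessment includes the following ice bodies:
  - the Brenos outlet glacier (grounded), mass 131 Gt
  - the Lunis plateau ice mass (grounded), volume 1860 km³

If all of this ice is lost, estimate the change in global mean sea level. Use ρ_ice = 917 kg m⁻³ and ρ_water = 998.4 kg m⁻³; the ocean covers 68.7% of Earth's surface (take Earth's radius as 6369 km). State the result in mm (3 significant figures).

≈ 5.25 mm

Brenos: 131 Gt = 1.310×10^14 kg; dividing by ρ_w = 998.4 kg m⁻³ gives 1.312×10^11 m³ of water.
Lunis: 1860 km³ × (917/998.4) = 1708 km³ of water.
Total added water ≈ 1.840×10^12 m³ over 3.50×10^14 m² → Δh = 5.25×10^-3 m = 5.25 mm.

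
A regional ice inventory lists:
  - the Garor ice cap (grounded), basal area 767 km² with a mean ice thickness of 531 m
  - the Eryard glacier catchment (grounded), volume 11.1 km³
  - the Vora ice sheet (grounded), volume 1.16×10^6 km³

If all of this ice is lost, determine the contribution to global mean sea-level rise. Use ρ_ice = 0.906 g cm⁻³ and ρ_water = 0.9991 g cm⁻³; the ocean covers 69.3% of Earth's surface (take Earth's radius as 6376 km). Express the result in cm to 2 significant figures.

Garor: ice volume = 767 km² × 531 m = 407.3 km³; 407.3 × (906/999.1) = 369.3 km³ of water.
Eryard: 11.1 km³ × (906/999.1) = 10.07 km³ of water.
Vora: 1.16×10^6 km³ × (906/999.1) = 1.052×10^6 km³ of water.
Total added water ≈ 1.052×10^15 m³ over 3.54×10^14 m² → Δh = 2.97 m = 300 cm.

≈ 300 cm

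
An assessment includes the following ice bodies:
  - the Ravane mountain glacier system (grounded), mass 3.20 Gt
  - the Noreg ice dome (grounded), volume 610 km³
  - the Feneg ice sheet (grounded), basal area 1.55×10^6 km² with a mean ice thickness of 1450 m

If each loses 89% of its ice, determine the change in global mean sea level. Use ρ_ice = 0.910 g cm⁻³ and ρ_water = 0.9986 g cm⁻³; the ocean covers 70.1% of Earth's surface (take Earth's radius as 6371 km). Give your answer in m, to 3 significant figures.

≈ 5.10 m

Ravane: 0.89 × 3.20 Gt = 2.848×10^12 kg; dividing by ρ_w = 0.9986 g cm⁻³ = 998.6 kg m⁻³ gives 2.852×10^9 m³ of water.
Noreg: 0.89 × 610 km³ × (910/998.6) = 494.7 km³ of water.
Feneg: ice volume = 1.55×10^6 km² × 1450 m = 2.248×10^6 km³; 0.89 × 2.248×10^6 × (910/998.6) = 1.823×10^6 km³ of water.
Total added water ≈ 1.823×10^15 m³ over 3.58×10^14 m² → Δh = 5.10 m.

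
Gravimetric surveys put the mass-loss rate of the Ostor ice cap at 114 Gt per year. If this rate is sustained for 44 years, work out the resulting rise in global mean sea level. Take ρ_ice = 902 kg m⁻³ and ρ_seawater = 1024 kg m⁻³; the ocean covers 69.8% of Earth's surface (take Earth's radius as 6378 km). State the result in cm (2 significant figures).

Total mass lost = 114 Gt/yr × 44 yr = 5016 Gt = 5.016×10^15 kg.
ρ_w = 1024 kg m⁻³, so water volume = 5.016×10^15 / 1024 = 4.898×10^12 m³.
Δh = 4.898×10^12 / 3.57×10^14 = 0.0137 m = 1.4 cm.

≈ 1.4 cm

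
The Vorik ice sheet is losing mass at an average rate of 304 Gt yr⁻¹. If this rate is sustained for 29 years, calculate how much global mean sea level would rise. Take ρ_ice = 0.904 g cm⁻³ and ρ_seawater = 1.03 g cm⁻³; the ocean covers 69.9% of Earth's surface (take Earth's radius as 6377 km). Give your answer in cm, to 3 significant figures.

≈ 2.40 cm

Total mass lost = 304 Gt/yr × 29 yr = 8816 Gt = 8.816×10^15 kg.
ρ_w = 1.03 g cm⁻³ = 1030 kg m⁻³, so water volume = 8.816×10^15 / 1030 = 8.559×10^12 m³.
Δh = 8.559×10^12 / 3.57×10^14 = 0.0240 m = 2.40 cm.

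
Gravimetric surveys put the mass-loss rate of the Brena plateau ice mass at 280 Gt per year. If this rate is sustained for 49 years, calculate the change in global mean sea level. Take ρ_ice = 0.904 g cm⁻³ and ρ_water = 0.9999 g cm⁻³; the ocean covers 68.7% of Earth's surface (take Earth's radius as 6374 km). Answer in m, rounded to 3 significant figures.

≈ 0.0391 m

Total mass lost = 280 Gt/yr × 49 yr = 1.372×10^4 Gt = 1.372×10^16 kg.
ρ_w = 0.9999 g cm⁻³ = 999.9 kg m⁻³, so water volume = 1.372×10^16 / 999.9 = 1.372×10^13 m³.
Δh = 1.372×10^13 / 3.51×10^14 = 0.0391 m.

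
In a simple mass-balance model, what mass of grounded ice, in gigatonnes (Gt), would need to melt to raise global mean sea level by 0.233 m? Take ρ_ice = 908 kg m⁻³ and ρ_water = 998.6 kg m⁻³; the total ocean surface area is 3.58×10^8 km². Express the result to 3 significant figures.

≈ 8.33×10^4 Gt

Required water volume = Δh × A = 0.233 m × 3.58×10^14 m² = 8.341×10^13 m³.
ρ_w = 998.6 kg m⁻³, so the mass of water = 8.341×10^13 m³ × 998.6 kg m⁻³ = 8.330×10^16 kg = 8.33×10^4 Gt (and the same mass of ice, by conservation).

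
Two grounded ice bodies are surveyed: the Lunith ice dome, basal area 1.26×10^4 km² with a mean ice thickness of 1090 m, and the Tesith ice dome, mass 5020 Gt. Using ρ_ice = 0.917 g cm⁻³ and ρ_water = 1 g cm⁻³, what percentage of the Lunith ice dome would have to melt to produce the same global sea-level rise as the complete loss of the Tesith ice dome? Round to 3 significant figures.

Equal sea-level rise means equal mass of meltwater, i.e. equal mass of ice lost.
Ice mass of Tesith: 5.020×10^15 kg; ice mass of Lunith: 1.259×10^16 kg.
Fraction required = 5.020×10^15 / 1.259×10^16 = 0.399 → 39.9 %.

≈ 39.9 %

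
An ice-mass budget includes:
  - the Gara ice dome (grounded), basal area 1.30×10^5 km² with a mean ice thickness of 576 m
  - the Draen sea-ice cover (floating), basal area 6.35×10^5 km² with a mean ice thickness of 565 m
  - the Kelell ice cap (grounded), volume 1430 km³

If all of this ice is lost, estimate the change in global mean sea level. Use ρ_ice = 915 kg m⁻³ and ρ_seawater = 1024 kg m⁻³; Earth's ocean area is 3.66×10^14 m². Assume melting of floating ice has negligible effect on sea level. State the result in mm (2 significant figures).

Gara: ice volume = 1.30×10^5 km² × 576 m = 7.488×10^4 km³; 7.488×10^4 × (915/1024) = 6.691×10^4 km³ of water.
The Draen sea-ice cover is floating and already displaces its own weight of water, so its melt adds essentially nothing to sea level.
Kelell: 1430 km³ × (915/1024) = 1278 km³ of water.
Total added water ≈ 6.819×10^13 m³ over 3.66×10^14 m² → Δh = 0.186 m = 190 mm.

≈ 190 mm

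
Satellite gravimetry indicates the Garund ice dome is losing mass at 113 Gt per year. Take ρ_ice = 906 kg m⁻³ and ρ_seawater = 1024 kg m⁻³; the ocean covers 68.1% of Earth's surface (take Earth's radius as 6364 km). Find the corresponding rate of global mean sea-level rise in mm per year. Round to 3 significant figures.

≈ 0.318 mm/yr

ρ_w = 1024 kg m⁻³. Annual water volume added = 113 Gt / ρ_w = 1.130×10^14 kg / 1024 kg m⁻³ = 1.104×10^11 m³.
Δh per year = 1.104×10^11 / 3.47×10^14 = 3.18×10^-4 m = 0.318 mm.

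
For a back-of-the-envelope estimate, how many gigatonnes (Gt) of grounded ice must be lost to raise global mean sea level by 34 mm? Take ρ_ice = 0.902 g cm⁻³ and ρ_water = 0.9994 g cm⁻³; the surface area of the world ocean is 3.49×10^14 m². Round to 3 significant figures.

≈ 1.19×10^4 Gt

Required water volume = Δh × A = 0.034 m × 3.49×10^14 m² = 1.187×10^13 m³.
ρ_w = 0.9994 g cm⁻³ = 999.4 kg m⁻³, so the mass of water = 1.187×10^13 m³ × 999.4 kg m⁻³ = 1.186×10^16 kg = 1.19×10^4 Gt (and the same mass of ice, by conservation).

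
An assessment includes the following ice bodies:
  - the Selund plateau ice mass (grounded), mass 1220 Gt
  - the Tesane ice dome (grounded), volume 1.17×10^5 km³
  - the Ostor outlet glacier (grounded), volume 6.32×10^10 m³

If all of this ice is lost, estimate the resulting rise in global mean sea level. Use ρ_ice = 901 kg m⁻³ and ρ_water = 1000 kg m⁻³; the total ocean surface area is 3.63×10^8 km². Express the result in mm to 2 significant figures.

≈ 290 mm

Selund: 1220 Gt = 1.220×10^15 kg; dividing by ρ_w = 1000 kg m⁻³ gives 1.220×10^12 m³ of water.
Tesane: 1.17×10^5 km³ × (901/1000) = 1.054×10^5 km³ of water.
Ostor: 6.32×10^10 m³ × (901/1000) = 5.694×10^10 m³ of water.
Total added water ≈ 1.067×10^14 m³ over 3.63×10^14 m² → Δh = 0.294 m = 290 mm.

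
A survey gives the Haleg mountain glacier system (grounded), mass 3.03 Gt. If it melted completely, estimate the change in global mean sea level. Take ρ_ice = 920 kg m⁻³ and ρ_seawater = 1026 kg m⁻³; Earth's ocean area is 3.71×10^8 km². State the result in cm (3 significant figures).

≈ 7.96×10^-4 cm

Haleg: 3.03 Gt = 3.030×10^12 kg; dividing by ρ_w = 1026 kg m⁻³ gives 2.953×10^9 m³ of water.
Spread over 3.71×10^14 m² of ocean, Δh = 2.953×10^9 / 3.71×10^14 = 7.96×10^-6 m = 7.96×10^-4 cm.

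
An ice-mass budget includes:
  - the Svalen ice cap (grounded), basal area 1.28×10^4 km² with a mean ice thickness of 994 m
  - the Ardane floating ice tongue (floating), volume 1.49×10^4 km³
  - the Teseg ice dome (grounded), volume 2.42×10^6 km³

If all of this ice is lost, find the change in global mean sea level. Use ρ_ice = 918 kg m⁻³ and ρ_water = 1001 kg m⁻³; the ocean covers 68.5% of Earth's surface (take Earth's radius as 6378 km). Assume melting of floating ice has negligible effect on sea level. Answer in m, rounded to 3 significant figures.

Svalen: ice volume = 1.28×10^4 km² × 994 m = 1.272×10^4 km³; 1.272×10^4 × (918/1001) = 1.167×10^4 km³ of water.
The Ardane floating ice tongue is floating and already displaces its own weight of water, so its melt adds essentially nothing to sea level.
Teseg: 2.42×10^6 km³ × (918/1001) = 2.219×10^6 km³ of water.
Total added water ≈ 2.231×10^15 m³ over 3.50×10^14 m² → Δh = 6.37 m.

≈ 6.37 m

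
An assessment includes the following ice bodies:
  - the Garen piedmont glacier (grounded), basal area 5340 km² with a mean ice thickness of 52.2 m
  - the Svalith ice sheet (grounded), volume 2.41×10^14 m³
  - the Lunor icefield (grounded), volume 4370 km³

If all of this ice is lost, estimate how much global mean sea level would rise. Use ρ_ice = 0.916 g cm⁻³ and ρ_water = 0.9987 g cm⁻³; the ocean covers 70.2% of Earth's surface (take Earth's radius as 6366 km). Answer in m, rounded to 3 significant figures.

Garen: ice volume = 5340 km² × 52.2 m = 278.7 km³; 278.7 × (916/998.7) = 255.7 km³ of water.
Svalith: 2.41×10^14 m³ × (916/998.7) = 2.210×10^14 m³ of water.
Lunor: 4370 km³ × (916/998.7) = 4008 km³ of water.
Total added water ≈ 2.253×10^14 m³ over 3.58×10^14 m² → Δh = 0.630 m.

≈ 0.630 m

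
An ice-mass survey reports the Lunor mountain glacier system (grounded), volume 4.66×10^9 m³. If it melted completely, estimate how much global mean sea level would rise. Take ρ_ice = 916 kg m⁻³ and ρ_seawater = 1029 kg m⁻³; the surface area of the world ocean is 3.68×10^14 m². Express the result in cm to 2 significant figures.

Lunor: 4.66×10^9 m³ × (916/1029) = 4.148×10^9 m³ of water.
Spread over 3.68×10^14 m² of ocean, Δh = 4.148×10^9 / 3.68×10^14 = 1.13×10^-5 m = 1.1×10^-3 cm.

≈ 1.1×10^-3 cm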